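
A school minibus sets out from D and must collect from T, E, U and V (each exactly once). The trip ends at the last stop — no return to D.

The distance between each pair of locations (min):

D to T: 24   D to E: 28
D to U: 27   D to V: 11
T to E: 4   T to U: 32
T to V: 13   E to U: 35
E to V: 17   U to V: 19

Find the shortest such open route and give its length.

63 min — the minimum one-way total.

There are 4! = 24 possible orderings.
D - T - E - U - V: 24+4+35+19 = 82
D - T - E - V - U: 24+4+17+19 = 64
D - T - U - E - V: 24+32+35+17 = 108
D - T - U - V - E: 24+32+19+17 = 92
D - T - V - E - U: 24+13+17+35 = 89
D - T - V - U - E: 24+13+19+35 = 91
D - E - T - U - V: 28+4+32+19 = 83
D - E - T - V - U: 28+4+13+19 = 64
D - E - U - T - V: 28+35+32+13 = 108
D - E - U - V - T: 28+35+19+13 = 95
D - E - V - T - U: 28+17+13+32 = 90
D - E - V - U - T: 28+17+19+32 = 96
D - U - T - E - V: 27+32+4+17 = 80
D - U - T - V - E: 27+32+13+17 = 89
… (10 more)
D - U - V - T - E: 27+19+13+4 = 63  ← best
The minimum is 63.
One shortest path: D → U → V → T → E.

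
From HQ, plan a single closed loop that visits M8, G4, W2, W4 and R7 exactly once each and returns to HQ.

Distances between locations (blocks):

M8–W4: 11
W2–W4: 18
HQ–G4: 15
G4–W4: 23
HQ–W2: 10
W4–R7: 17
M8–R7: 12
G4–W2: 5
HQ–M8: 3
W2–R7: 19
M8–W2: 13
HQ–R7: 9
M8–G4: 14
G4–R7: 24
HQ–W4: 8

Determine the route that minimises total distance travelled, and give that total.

Minimum total distance: 66 blocks.

HQ-M8-G4-W2-W4-R7-HQ: 3+14+5+18+17+9 = 66
HQ-M8-G4-W2-R7-W4-HQ: 3+14+5+19+17+8 = 66
HQ-M8-G4-W4-W2-R7-HQ: 3+14+23+18+19+9 = 86
HQ-M8-G4-W4-R7-W2-HQ: 3+14+23+17+19+10 = 86
HQ-M8-G4-R7-W2-W4-HQ: 3+14+24+19+18+8 = 86
HQ-M8-G4-R7-W4-W2-HQ: 3+14+24+17+18+10 = 86
HQ-M8-W2-G4-W4-R7-HQ: 3+13+5+23+17+9 = 70
HQ-M8-W2-G4-R7-W4-HQ: 3+13+5+24+17+8 = 70
HQ-M8-W2-W4-G4-R7-HQ: 3+13+18+23+24+9 = 90
HQ-M8-W2-W4-R7-G4-HQ: 3+13+18+17+24+15 = 90
HQ-M8-W2-R7-G4-W4-HQ: 3+13+19+24+23+8 = 90
HQ-M8-W2-R7-W4-G4-HQ: 3+13+19+17+23+15 = 90
HQ-M8-W4-G4-W2-R7-HQ: 3+11+23+5+19+9 = 70
HQ-M8-W4-G4-R7-W2-HQ: 3+11+23+24+19+10 = 90
… (46 more)
The minimum is 66.
One optimal route: HQ → M8 → G4 → W2 → W4 → R7 → HQ (or its reverse).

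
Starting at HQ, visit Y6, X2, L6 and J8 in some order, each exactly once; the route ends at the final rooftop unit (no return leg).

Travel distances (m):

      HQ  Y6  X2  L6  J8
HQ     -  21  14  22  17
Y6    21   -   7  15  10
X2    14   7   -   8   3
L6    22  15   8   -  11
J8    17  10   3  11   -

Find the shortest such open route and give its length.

42 m — the minimum one-way total.

There are 4! = 24 possible orderings.
HQ - Y6 - X2 - L6 - J8: 21+7+8+11 = 47
HQ - Y6 - X2 - J8 - L6: 21+7+3+11 = 42
HQ - Y6 - L6 - X2 - J8: 21+15+8+3 = 47
HQ - Y6 - L6 - J8 - X2: 21+15+11+3 = 50
HQ - Y6 - J8 - X2 - L6: 21+10+3+8 = 42
HQ - Y6 - J8 - L6 - X2: 21+10+11+8 = 50
HQ - X2 - Y6 - L6 - J8: 14+7+15+11 = 47
HQ - X2 - Y6 - J8 - L6: 14+7+10+11 = 42
HQ - X2 - L6 - Y6 - J8: 14+8+15+10 = 47
HQ - X2 - L6 - J8 - Y6: 14+8+11+10 = 43
HQ - X2 - J8 - Y6 - L6: 14+3+10+15 = 42
HQ - X2 - J8 - L6 - Y6: 14+3+11+15 = 43
HQ - L6 - Y6 - X2 - J8: 22+15+7+3 = 47
HQ - L6 - Y6 - J8 - X2: 22+15+10+3 = 50
… (10 more)
The minimum is 42.
One shortest path: HQ → Y6 → X2 → J8 → L6.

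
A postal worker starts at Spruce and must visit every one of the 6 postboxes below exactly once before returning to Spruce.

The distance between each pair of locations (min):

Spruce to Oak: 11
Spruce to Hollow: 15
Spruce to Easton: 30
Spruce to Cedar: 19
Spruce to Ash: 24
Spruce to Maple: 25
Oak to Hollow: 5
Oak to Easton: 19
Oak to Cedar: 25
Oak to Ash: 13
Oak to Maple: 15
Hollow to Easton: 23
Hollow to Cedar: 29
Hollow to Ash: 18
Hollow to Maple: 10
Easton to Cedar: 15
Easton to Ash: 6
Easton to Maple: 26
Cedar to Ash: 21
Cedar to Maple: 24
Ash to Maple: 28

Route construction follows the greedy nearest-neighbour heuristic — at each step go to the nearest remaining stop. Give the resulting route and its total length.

Nearest-neighbour total = 95 min; route Spruce → Oak → Hollow → Maple → Cedar → Easton → Ash → Spruce.

At Spruce the remaining stops are Oak 11, Hollow 15, Cedar 19, Ash 24, Maple 25, Easton 30; go to Oak.
At Oak the remaining stops are Hollow 5, Ash 13, Maple 15, Easton 19, Cedar 25; go to Hollow.
At Hollow the remaining stops are Maple 10, Ash 18, Easton 23, Cedar 29; go to Maple.
At Maple the remaining stops are Cedar 24, Easton 26, Ash 28; go to Cedar.
At Cedar the remaining stops are Easton 15, Ash 21; go to Easton.
At Easton the remaining stops are Ash 6; go to Ash.
Return Ash→Spruce: 24.
Total = 11 + 5 + 10 + 24 + 15 + 6 + 24 = 95.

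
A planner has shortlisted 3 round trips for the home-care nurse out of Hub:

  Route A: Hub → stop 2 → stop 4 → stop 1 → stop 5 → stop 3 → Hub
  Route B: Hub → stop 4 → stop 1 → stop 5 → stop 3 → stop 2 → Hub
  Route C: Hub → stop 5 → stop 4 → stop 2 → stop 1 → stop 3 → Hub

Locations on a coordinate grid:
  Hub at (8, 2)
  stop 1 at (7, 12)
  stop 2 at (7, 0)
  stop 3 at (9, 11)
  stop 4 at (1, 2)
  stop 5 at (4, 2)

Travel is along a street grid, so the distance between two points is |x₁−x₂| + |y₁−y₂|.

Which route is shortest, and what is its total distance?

Shortest is Route C, total 40.

Route A: 3 + 8 + 16 + 13 + 14 + 10 = 64
Route B: 7 + 16 + 13 + 14 + 13 + 3 = 66
Route C: 4 + 3 + 8 + 12 + 3 + 10 = 40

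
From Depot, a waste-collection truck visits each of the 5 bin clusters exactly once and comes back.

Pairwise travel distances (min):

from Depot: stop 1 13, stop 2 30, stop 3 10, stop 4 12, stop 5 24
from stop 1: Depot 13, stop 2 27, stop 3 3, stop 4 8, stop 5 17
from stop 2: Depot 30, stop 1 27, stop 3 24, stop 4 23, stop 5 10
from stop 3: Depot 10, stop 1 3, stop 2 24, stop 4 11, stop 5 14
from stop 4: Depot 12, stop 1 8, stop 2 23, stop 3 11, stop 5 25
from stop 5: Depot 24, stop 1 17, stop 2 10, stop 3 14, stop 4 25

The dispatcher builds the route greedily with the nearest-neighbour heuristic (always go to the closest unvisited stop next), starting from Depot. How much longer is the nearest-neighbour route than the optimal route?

From Depot: stop 3=10, stop 4=12, stop 1=13, stop 5=24, stop 2=30 → choose stop 3 (10).
From stop 3: stop 1=3, stop 4=11, stop 5=14, stop 2=24 → choose stop 1 (3).
From stop 1: stop 4=8, stop 5=17, stop 2=27 → choose stop 4 (8).
From stop 4: stop 2=23, stop 5=25 → choose stop 2 (23).
From stop 2: stop 5=10 → choose stop 5 (10).
NN route Depot → stop 3 → stop 1 → stop 4 → stop 2 → stop 5 → Depot costs 78.
Optimal: Depot → stop 1 → stop 3 → stop 5 → stop 2 → stop 4 → Depot costs 75 (by enumerating all 60 distinct tours).
Excess = 78 − 75 = 3.

Excess over optimum: 3 min.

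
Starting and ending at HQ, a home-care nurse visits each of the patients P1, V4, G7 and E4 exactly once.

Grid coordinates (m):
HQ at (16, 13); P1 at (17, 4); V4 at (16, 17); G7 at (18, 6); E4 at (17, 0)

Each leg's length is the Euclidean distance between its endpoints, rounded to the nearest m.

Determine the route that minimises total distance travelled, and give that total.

Minimum total distance: 34 m.

HQ→P1→V4→G7→E4→HQ: 9+13+11+6+13 = 52
HQ→P1→V4→E4→G7→HQ: 9+13+17+6+7 = 52
HQ→P1→G7→V4→E4→HQ: 9+2+11+17+13 = 52
HQ→P1→G7→E4→V4→HQ: 9+2+6+17+4 = 38
HQ→P1→E4→V4→G7→HQ: 9+4+17+11+7 = 48
HQ→P1→E4→G7→V4→HQ: 9+4+6+11+4 = 34
HQ→V4→P1→G7→E4→HQ: 4+13+2+6+13 = 38
HQ→V4→P1→E4→G7→HQ: 4+13+4+6+7 = 34
HQ→V4→G7→P1→E4→HQ: 4+11+2+4+13 = 34
HQ→V4→E4→P1→G7→HQ: 4+17+4+2+7 = 34
HQ→G7→P1→V4→E4→HQ: 7+2+13+17+13 = 52
HQ→G7→V4→P1→E4→HQ: 7+11+13+4+13 = 48
The minimum is 34.
One optimal route: HQ → P1 → E4 → G7 → V4 → HQ (or its reverse).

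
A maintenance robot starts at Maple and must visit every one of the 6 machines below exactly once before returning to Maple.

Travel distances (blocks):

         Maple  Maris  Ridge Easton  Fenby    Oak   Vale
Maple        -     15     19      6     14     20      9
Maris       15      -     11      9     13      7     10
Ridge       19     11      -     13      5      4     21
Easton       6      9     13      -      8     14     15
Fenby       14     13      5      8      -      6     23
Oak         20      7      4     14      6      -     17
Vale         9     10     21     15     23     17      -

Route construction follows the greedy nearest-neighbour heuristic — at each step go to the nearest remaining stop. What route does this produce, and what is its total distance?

Nearest-neighbour total = 49 blocks; route Maple → Easton → Fenby → Ridge → Oak → Maris → Vale → Maple.

From Maple: distances to unvisited — Easton=6, Vale=9, Fenby=14, Maris=15, Ridge=19, Oak=20. Nearest is Easton (6).
From Easton: distances to unvisited — Fenby=8, Maris=9, Ridge=13, Oak=14, Vale=15. Nearest is Fenby (8).
From Fenby: distances to unvisited — Ridge=5, Oak=6, Maris=13, Vale=23. Nearest is Ridge (5).
From Ridge: distances to unvisited — Oak=4, Maris=11, Vale=21. Nearest is Oak (4).
From Oak: distances to unvisited — Maris=7, Vale=17. Nearest is Maris (7).
From Maris: distances to unvisited — Vale=10. Nearest is Vale (10).
Return Vale→Maple: 9.
Total = 6 + 8 + 5 + 4 + 7 + 10 + 9 = 49.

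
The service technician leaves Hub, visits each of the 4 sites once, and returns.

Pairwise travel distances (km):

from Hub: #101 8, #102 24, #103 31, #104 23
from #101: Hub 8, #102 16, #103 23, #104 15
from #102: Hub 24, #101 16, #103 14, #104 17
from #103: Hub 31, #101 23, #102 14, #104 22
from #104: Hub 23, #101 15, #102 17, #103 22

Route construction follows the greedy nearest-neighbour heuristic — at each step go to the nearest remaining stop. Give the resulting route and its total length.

At Hub the remaining stops are #101 8, #104 23, #102 24, #103 31; go to #101.
At #101 the remaining stops are #104 15, #102 16, #103 23; go to #104.
At #104 the remaining stops are #102 17, #103 22; go to #102.
At #102 the remaining stops are #103 14; go to #103.
Return #103→Hub: 31.
Total = 8 + 15 + 17 + 14 + 31 = 85.

85 km along Hub → #101 → #104 → #102 → #103 → Hub.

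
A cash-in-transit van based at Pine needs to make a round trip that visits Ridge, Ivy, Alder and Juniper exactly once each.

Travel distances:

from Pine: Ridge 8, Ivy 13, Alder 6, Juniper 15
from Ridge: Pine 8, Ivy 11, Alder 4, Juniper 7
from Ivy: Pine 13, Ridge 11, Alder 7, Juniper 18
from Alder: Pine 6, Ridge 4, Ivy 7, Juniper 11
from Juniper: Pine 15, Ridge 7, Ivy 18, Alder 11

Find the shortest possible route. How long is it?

With 4 stops there are 4!/2 = 12 distinct round trips (a route and its reverse cost the same).
Pine-Ridge-Ivy-Alder-Juniper-Pine: 8+11+7+11+15 = 52
Pine-Ridge-Ivy-Juniper-Alder-Pine: 8+11+18+11+6 = 54
Pine-Ridge-Alder-Ivy-Juniper-Pine: 8+4+7+18+15 = 52
Pine-Ridge-Alder-Juniper-Ivy-Pine: 8+4+11+18+13 = 54
Pine-Ridge-Juniper-Ivy-Alder-Pine: 8+7+18+7+6 = 46
Pine-Ridge-Juniper-Alder-Ivy-Pine: 8+7+11+7+13 = 46
Pine-Ivy-Ridge-Alder-Juniper-Pine: 13+11+4+11+15 = 54
Pine-Ivy-Ridge-Juniper-Alder-Pine: 13+11+7+11+6 = 48
Pine-Ivy-Alder-Ridge-Juniper-Pine: 13+7+4+7+15 = 46
Pine-Ivy-Juniper-Ridge-Alder-Pine: 13+18+7+4+6 = 48
Pine-Alder-Ridge-Ivy-Juniper-Pine: 6+4+11+18+15 = 54
Pine-Alder-Ivy-Ridge-Juniper-Pine: 6+7+11+7+15 = 46
The minimum is 46.
One optimal route: Pine → Ridge → Juniper → Ivy → Alder → Pine (or its reverse).

Shortest round trip = 46.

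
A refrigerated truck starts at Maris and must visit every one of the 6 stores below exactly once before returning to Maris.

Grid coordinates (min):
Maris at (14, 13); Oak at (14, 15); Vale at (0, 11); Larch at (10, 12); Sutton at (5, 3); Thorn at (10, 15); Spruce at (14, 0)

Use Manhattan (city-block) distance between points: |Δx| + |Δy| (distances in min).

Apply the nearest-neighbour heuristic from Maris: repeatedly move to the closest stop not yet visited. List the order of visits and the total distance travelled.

Nearest-neighbour total = 58 min; route Maris → Oak → Thorn → Larch → Vale → Sutton → Spruce → Maris.

Maris → [Oak:2 / Larch:5 / Thorn:6 / Spruce:13 / Vale:16 / Sutton:19] → Oak (2)
Oak → [Thorn:4 / Larch:7 / Spruce:15 / Vale:18 / Sutton:21] → Thorn (4)
Thorn → [Larch:3 / Vale:14 / Sutton:17 / Spruce:19] → Larch (3)
Larch → [Vale:11 / Sutton:14 / Spruce:16] → Vale (11)
Vale → [Sutton:13 / Spruce:25] → Sutton (13)
Sutton → [Spruce:12] → Spruce (12)
Return Spruce→Maris: 13.
Total = 2 + 4 + 3 + 11 + 13 + 12 + 13 = 58.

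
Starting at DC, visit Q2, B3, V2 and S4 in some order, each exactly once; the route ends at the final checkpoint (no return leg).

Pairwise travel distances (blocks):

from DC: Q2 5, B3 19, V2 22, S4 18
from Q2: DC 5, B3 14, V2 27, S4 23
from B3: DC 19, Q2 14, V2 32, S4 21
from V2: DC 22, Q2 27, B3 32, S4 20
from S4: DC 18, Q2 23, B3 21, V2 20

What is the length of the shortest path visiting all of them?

There are 4! = 24 possible orderings.
DC - Q2 - B3 - V2 - S4: 5+14+32+20 = 71
DC - Q2 - B3 - S4 - V2: 5+14+21+20 = 60
DC - Q2 - V2 - B3 - S4: 5+27+32+21 = 85
DC - Q2 - V2 - S4 - B3: 5+27+20+21 = 73
DC - Q2 - S4 - B3 - V2: 5+23+21+32 = 81
DC - Q2 - S4 - V2 - B3: 5+23+20+32 = 80
DC - B3 - Q2 - V2 - S4: 19+14+27+20 = 80
DC - B3 - Q2 - S4 - V2: 19+14+23+20 = 76
DC - B3 - V2 - Q2 - S4: 19+32+27+23 = 101
DC - B3 - V2 - S4 - Q2: 19+32+20+23 = 94
DC - B3 - S4 - Q2 - V2: 19+21+23+27 = 90
DC - B3 - S4 - V2 - Q2: 19+21+20+27 = 87
DC - V2 - Q2 - B3 - S4: 22+27+14+21 = 84
DC - V2 - Q2 - S4 - B3: 22+27+23+21 = 93
… (10 more)
The minimum is 60.
One shortest path: DC → Q2 → B3 → S4 → V2.

60 blocks — the minimum one-way total.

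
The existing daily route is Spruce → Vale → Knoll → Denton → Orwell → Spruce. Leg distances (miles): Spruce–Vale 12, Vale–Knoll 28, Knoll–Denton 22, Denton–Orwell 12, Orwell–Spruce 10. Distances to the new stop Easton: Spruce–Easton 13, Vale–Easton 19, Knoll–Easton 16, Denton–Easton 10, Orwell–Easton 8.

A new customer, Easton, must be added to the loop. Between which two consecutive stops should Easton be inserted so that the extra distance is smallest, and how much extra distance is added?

Adding 4 miles by placing Easton on the Knoll–Denton leg.

Insertion cost between consecutive stops i–j is d(i,Easton) + d(Easton,j) − d(i,j):
  between Spruce and Vale: 13 + 19 − 12 = 20
  between Vale and Knoll: 19 + 16 − 28 = 7
  between Knoll and Denton: 16 + 10 − 22 = 4
  between Denton and Orwell: 10 + 8 − 12 = 6
  between Orwell and Spruce: 8 + 13 − 10 = 11
Cheapest insertion is between Knoll and Denton, adding 4.
New total = 84 + 4 = 88.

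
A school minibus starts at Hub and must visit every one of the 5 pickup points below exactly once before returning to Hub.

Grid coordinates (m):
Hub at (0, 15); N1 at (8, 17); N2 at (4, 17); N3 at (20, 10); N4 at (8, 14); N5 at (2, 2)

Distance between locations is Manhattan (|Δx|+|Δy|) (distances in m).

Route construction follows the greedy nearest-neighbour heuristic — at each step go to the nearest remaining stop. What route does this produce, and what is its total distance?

From Hub: distances to unvisited — N2=6, N4=9, N1=10, N5=15, N3=25. Nearest is N2 (6).
From N2: distances to unvisited — N1=4, N4=7, N5=17, N3=23. Nearest is N1 (4).
From N1: distances to unvisited — N4=3, N3=19, N5=21. Nearest is N4 (3).
From N4: distances to unvisited — N3=16, N5=18. Nearest is N3 (16).
From N3: distances to unvisited — N5=26. Nearest is N5 (26).
Return N5→Hub: 15.
Total = 6 + 4 + 3 + 16 + 26 + 15 = 70.

Nearest-neighbour total = 70 m; route Hub → N2 → N1 → N4 → N3 → N5 → Hub.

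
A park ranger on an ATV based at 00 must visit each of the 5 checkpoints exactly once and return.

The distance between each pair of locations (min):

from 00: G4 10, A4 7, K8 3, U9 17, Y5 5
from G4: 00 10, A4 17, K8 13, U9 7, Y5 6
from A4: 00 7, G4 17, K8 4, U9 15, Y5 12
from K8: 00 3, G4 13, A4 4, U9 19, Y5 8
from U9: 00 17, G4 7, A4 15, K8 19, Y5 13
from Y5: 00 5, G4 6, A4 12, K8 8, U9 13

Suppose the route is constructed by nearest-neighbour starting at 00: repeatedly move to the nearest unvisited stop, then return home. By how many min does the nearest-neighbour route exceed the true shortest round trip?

9 min longer than the optimal tour.

00: K8=3, Y5=5, A4=7, G4=10, U9=17 ⇒ K8
K8: A4=4, Y5=8, G4=13, U9=19 ⇒ A4
A4: Y5=12, U9=15, G4=17 ⇒ Y5
Y5: G4=6, U9=13 ⇒ G4
G4: U9=7 ⇒ U9
NN route 00 → K8 → A4 → Y5 → G4 → U9 → 00 costs 49.
Optimal: 00 → K8 → A4 → U9 → G4 → Y5 → 00 costs 40 (by enumerating all 60 distinct tours).
Excess = 49 − 40 = 9.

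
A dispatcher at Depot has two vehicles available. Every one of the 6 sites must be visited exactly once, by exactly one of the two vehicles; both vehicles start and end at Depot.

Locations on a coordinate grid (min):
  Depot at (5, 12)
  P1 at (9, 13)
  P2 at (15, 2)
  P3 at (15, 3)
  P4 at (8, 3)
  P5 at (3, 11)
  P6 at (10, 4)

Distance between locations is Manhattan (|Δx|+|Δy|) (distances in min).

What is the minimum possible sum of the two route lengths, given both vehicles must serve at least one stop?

There are 2^5 − 1 = 31 ways to divide the 6 stops into two non-empty groups. For each, the best each vehicle can do is its own shortest tour through its group:
  {P1} + {P2, P3, P4, P5, P6}: 10 + 44 = 54
  {P2} + {P1, P3, P4, P5, P6}: 40 + 44 = 84
  {P1, P2} + {P3, P4, P5, P6}: 42 + 42 = 84
  {P3} + {P1, P2, P4, P5, P6}: 38 + 46 = 84
  {P1, P3} + {P2, P4, P5, P6}: 40 + 44 = 84
  {P2, P3} + {P1, P4, P5, P6}: 40 + 34 = 74
  … (31 splits in total)
  {P5} + {P1, P2, P3, P4, P6}: 6 + 42 = 48  ← best
Best: vehicle 1 Depot → P5 → Depot = 6; vehicle 2 Depot → P1 → P6 → P2 → P3 → P4 → Depot = 42; combined 48.

48 min — the smallest possible combined total.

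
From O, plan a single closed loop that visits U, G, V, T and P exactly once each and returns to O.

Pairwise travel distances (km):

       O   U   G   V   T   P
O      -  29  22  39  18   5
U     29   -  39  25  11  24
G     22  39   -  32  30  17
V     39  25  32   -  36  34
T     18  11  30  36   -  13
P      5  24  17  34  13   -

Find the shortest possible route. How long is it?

There are 60 distinct closed tours to check (reversals are equivalent).
O-U-G-V-T-P-O: 29+39+32+36+13+5 = 154
O-U-G-V-P-T-O: 29+39+32+34+13+18 = 165
O-U-G-T-V-P-O: 29+39+30+36+34+5 = 173
O-U-G-T-P-V-O: 29+39+30+13+34+39 = 184
O-U-G-P-V-T-O: 29+39+17+34+36+18 = 173
O-U-G-P-T-V-O: 29+39+17+13+36+39 = 173
O-U-V-G-T-P-O: 29+25+32+30+13+5 = 134
O-U-V-G-P-T-O: 29+25+32+17+13+18 = 134
O-U-V-T-G-P-O: 29+25+36+30+17+5 = 142
O-U-V-T-P-G-O: 29+25+36+13+17+22 = 142
O-U-V-P-G-T-O: 29+25+34+17+30+18 = 153
O-U-V-P-T-G-O: 29+25+34+13+30+22 = 153
O-U-T-G-V-P-O: 29+11+30+32+34+5 = 141
O-U-T-G-P-V-O: 29+11+30+17+34+39 = 160
… (46 more)
O-G-V-U-T-P-O: 22+32+25+11+13+5 = 108  ← best
The minimum is 108.
One optimal route: O → G → V → U → T → P → O (or its reverse).

Shortest round trip = 108 km.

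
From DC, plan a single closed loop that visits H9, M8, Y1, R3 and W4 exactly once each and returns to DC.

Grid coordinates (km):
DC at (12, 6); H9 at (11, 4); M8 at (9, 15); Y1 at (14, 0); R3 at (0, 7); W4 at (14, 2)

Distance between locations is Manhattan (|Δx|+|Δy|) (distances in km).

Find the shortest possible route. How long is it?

Shortest round trip = 58 km.

With 5 stops there are 5!/2 = 60 distinct round trips (a route and its reverse cost the same).
DC→H9→M8→Y1→R3→W4→DC: 3+13+20+21+19+6 = 82
DC→H9→M8→Y1→W4→R3→DC: 3+13+20+2+19+13 = 70
DC→H9→M8→R3→Y1→W4→DC: 3+13+17+21+2+6 = 62
DC→H9→M8→R3→W4→Y1→DC: 3+13+17+19+2+8 = 62
DC→H9→M8→W4→Y1→R3→DC: 3+13+18+2+21+13 = 70
DC→H9→M8→W4→R3→Y1→DC: 3+13+18+19+21+8 = 82
DC→H9→Y1→M8→R3→W4→DC: 3+7+20+17+19+6 = 72
DC→H9→Y1→M8→W4→R3→DC: 3+7+20+18+19+13 = 80
DC→H9→Y1→R3→M8→W4→DC: 3+7+21+17+18+6 = 72
DC→H9→Y1→R3→W4→M8→DC: 3+7+21+19+18+12 = 80
DC→H9→Y1→W4→M8→R3→DC: 3+7+2+18+17+13 = 60
DC→H9→Y1→W4→R3→M8→DC: 3+7+2+19+17+12 = 60
DC→H9→R3→M8→Y1→W4→DC: 3+14+17+20+2+6 = 62
DC→H9→R3→M8→W4→Y1→DC: 3+14+17+18+2+8 = 62
… (46 more)
DC→M8→R3→H9→Y1→W4→DC: 12+17+14+7+2+6 = 58  ← best
The minimum is 58.
One optimal route: DC → M8 → R3 → H9 → Y1 → W4 → DC (or its reverse).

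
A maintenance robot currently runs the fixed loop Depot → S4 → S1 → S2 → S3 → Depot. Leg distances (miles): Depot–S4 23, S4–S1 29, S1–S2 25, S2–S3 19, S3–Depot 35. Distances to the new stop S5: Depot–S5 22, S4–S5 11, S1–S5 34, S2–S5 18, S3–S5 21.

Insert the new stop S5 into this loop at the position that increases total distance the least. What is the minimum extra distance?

Insertion cost between consecutive stops i–j is d(i,S5) + d(S5,j) − d(i,j):
  between Depot and S4: 22 + 11 − 23 = 10
  between S4 and S1: 11 + 34 − 29 = 16
  between S1 and S2: 34 + 18 − 25 = 27
  between S2 and S3: 18 + 21 − 19 = 20
  between S3 and Depot: 21 + 22 − 35 = 8
Cheapest insertion is between S3 and Depot, adding 8.
New total = 131 + 8 = 139.

Adding 8 miles by placing S5 on the S3–Depot leg.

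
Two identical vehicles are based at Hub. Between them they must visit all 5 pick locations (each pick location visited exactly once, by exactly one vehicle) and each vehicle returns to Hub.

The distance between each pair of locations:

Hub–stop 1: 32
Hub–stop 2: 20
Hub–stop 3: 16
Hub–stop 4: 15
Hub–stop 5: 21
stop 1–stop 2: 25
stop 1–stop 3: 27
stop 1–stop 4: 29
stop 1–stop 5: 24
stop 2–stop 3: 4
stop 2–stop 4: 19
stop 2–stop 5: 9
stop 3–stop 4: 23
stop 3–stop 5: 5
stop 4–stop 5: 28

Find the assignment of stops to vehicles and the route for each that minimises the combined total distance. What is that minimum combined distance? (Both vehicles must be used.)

There are 2^4 − 1 = 15 ways to divide the 5 stops into two non-empty groups. For each, the best each vehicle can do is its own shortest tour through its group:
  {stop 1} + {stop 2, stop 3, stop 4, stop 5}: 64 + 64 = 128
  {stop 2} + {stop 1, stop 3, stop 4, stop 5}: 40 + 89 = 129
  {stop 1, stop 2} + {stop 3, stop 4, stop 5}: 77 + 64 = 141
  {stop 3} + {stop 1, stop 2, stop 4, stop 5}: 32 + 97 = 129
  {stop 1, stop 3} + {stop 2, stop 4, stop 5}: 75 + 64 = 139
  {stop 2, stop 3} + {stop 1, stop 4, stop 5}: 40 + 89 = 129
  … (15 splits in total)
  {stop 4} + {stop 1, stop 2, stop 3, stop 5}: 30 + 85 = 115  ← best
Best: vehicle 1 Hub → stop 4 → Hub = 30; vehicle 2 Hub → stop 1 → stop 5 → stop 2 → stop 3 → Hub = 85; combined 115.

Minimum combined distance: 115.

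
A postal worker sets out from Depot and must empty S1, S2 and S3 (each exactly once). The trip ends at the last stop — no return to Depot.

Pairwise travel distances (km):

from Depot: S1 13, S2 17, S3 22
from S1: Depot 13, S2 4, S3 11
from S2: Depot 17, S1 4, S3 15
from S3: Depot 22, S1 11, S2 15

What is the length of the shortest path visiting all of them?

There are 3! = 6 possible orderings.
Depot→S1→S2→S3: 13+4+15 = 32
Depot→S1→S3→S2: 13+11+15 = 39
Depot→S2→S1→S3: 17+4+11 = 32
Depot→S2→S3→S1: 17+15+11 = 43
Depot→S3→S1→S2: 22+11+4 = 37
Depot→S3→S2→S1: 22+15+4 = 41
The minimum is 32.
One shortest path: Depot → S1 → S2 → S3.

32 km — the minimum one-way total.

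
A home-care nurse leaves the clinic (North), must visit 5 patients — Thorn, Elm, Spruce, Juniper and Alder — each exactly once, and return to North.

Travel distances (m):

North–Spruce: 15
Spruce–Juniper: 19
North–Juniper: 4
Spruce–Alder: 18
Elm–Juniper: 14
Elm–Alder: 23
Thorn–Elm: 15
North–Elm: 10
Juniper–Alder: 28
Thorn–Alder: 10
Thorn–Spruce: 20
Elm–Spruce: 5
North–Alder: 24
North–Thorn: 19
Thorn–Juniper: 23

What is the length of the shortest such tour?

Shortest round trip = 70 m.

With 5 stops there are 5!/2 = 60 distinct round trips (a route and its reverse cost the same).
North → Thorn → Elm → Spruce → Juniper → Alder → North: 19+15+5+19+28+24 = 110
North → Thorn → Elm → Spruce → Alder → Juniper → North: 19+15+5+18+28+4 = 89
North → Thorn → Elm → Juniper → Spruce → Alder → North: 19+15+14+19+18+24 = 109
North → Thorn → Elm → Juniper → Alder → Spruce → North: 19+15+14+28+18+15 = 109
North → Thorn → Elm → Alder → Spruce → Juniper → North: 19+15+23+18+19+4 = 98
North → Thorn → Elm → Alder → Juniper → Spruce → North: 19+15+23+28+19+15 = 119
North → Thorn → Spruce → Elm → Juniper → Alder → North: 19+20+5+14+28+24 = 110
North → Thorn → Spruce → Elm → Alder → Juniper → North: 19+20+5+23+28+4 = 99
North → Thorn → Spruce → Juniper → Elm → Alder → North: 19+20+19+14+23+24 = 119
North → Thorn → Spruce → Juniper → Alder → Elm → North: 19+20+19+28+23+10 = 119
North → Thorn → Spruce → Alder → Elm → Juniper → North: 19+20+18+23+14+4 = 98
North → Thorn → Spruce → Alder → Juniper → Elm → North: 19+20+18+28+14+10 = 109
North → Thorn → Juniper → Elm → Spruce → Alder → North: 19+23+14+5+18+24 = 103
North → Thorn → Juniper → Elm → Alder → Spruce → North: 19+23+14+23+18+15 = 112
… (46 more)
North → Thorn → Alder → Spruce → Elm → Juniper → North: 19+10+18+5+14+4 = 70  ← best
The minimum is 70.
One optimal route: North → Thorn → Alder → Spruce → Elm → Juniper → North (or its reverse).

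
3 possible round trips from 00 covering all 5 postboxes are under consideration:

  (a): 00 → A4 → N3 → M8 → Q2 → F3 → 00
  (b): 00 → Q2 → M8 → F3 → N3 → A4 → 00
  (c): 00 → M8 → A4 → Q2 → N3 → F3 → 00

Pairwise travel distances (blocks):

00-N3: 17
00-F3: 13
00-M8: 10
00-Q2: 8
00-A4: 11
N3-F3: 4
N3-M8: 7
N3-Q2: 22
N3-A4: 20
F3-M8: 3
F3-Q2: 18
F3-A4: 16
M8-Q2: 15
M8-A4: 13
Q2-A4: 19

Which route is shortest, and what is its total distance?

(a): 11 + 20 + 7 + 15 + 18 + 13 = 84
(b): 8 + 15 + 3 + 4 + 20 + 11 = 61
(c): 10 + 13 + 19 + 22 + 4 + 13 = 81

Shortest is (b), total 61 blocks.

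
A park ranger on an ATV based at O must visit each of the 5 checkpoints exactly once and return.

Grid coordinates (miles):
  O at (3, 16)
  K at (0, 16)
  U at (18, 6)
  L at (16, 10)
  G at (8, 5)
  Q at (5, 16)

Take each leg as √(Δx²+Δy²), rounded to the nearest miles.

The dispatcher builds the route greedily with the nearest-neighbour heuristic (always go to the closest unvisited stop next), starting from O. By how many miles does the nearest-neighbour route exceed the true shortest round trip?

The nearest-neighbour route is 6 miles longer than optimal.

From O: Q=2, K=3, G=12, L=14, U=18 → choose Q (2).
From Q: K=5, G=11, L=13, U=16 → choose K (5).
From K: G=14, L=17, U=21 → choose G (14).
From G: L=9, U=10 → choose L (9).
From L: U=4 → choose U (4).
NN route O → Q → K → G → L → U → O costs 52.
Optimal: O → K → G → U → L → Q → O costs 46 (by enumerating all 60 distinct tours).
Excess = 52 − 46 = 6.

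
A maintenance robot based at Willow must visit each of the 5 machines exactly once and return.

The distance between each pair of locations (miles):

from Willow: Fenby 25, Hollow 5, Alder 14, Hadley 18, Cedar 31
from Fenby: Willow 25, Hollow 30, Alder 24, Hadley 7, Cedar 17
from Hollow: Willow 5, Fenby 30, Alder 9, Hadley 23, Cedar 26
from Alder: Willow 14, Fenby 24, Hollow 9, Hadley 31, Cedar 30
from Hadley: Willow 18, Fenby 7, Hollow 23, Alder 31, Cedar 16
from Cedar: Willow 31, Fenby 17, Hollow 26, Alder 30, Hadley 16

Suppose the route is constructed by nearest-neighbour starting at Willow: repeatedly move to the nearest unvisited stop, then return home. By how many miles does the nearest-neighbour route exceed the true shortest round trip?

Willow: Hollow=5, Alder=14, Hadley=18, Fenby=25, Cedar=31 ⇒ Hollow
Hollow: Alder=9, Hadley=23, Cedar=26, Fenby=30 ⇒ Alder
Alder: Fenby=24, Cedar=30, Hadley=31 ⇒ Fenby
Fenby: Hadley=7, Cedar=17 ⇒ Hadley
Hadley: Cedar=16 ⇒ Cedar
NN route Willow → Hollow → Alder → Fenby → Hadley → Cedar → Willow costs 92.
Optimal: Willow → Hollow → Alder → Cedar → Fenby → Hadley → Willow costs 86 (by enumerating all 60 distinct tours).
Excess = 92 − 86 = 6.

Excess over optimum: 6 miles.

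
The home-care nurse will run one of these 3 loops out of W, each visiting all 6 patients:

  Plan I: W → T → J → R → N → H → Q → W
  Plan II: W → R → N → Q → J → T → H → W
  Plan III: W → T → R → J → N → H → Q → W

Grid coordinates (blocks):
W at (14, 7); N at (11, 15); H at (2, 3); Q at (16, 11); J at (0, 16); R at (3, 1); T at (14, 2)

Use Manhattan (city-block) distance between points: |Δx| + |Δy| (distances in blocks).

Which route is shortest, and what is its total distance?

Plan I: 5 + 28 + 18 + 22 + 21 + 22 + 6 = 122
Plan II: 17 + 22 + 9 + 21 + 28 + 13 + 16 = 126
Plan III: 5 + 12 + 18 + 12 + 21 + 22 + 6 = 96

Shortest is Plan III, total 96 blocks.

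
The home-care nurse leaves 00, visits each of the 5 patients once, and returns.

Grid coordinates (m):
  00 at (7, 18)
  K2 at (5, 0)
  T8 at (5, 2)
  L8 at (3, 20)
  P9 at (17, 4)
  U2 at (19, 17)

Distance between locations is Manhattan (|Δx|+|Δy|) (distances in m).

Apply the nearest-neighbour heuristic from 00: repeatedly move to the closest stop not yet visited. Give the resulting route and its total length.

00 → [L8:6 / U2:13 / T8:18 / K2:20 / P9:24] → L8 (6)
L8 → [U2:19 / T8:20 / K2:22 / P9:30] → U2 (19)
U2 → [P9:15 / T8:29 / K2:31] → P9 (15)
P9 → [T8:14 / K2:16] → T8 (14)
T8 → [K2:2] → K2 (2)
Return K2→00: 20.
Total = 6 + 19 + 15 + 14 + 2 + 20 = 76.

76 m along 00 → L8 → U2 → P9 → T8 → K2 → 00.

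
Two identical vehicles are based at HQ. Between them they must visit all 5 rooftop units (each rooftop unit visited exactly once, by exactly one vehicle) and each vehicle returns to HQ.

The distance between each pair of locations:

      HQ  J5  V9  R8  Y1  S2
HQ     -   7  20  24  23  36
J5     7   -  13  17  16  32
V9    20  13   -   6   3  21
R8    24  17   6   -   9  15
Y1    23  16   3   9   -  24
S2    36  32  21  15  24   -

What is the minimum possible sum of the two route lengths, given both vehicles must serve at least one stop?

There are 2^4 − 1 = 15 ways to divide the 5 stops into two non-empty groups. For each, the best each vehicle can do is its own shortest tour through its group:
  {J5} + {V9, R8, Y1, S2}: 14 + 83 = 97
  {V9} + {J5, R8, Y1, S2}: 40 + 83 = 123
  {J5, V9} + {R8, Y1, S2}: 40 + 83 = 123
  {R8} + {J5, V9, Y1, S2}: 48 + 83 = 131
  {J5, R8} + {V9, Y1, S2}: 48 + 83 = 131
  {V9, R8} + {J5, Y1, S2}: 50 + 83 = 133
  … (15 splits in total)
Best: vehicle 1 HQ → J5 → HQ = 14; vehicle 2 HQ → V9 → Y1 → R8 → S2 → HQ = 83; combined 97.

97 — the smallest possible combined total.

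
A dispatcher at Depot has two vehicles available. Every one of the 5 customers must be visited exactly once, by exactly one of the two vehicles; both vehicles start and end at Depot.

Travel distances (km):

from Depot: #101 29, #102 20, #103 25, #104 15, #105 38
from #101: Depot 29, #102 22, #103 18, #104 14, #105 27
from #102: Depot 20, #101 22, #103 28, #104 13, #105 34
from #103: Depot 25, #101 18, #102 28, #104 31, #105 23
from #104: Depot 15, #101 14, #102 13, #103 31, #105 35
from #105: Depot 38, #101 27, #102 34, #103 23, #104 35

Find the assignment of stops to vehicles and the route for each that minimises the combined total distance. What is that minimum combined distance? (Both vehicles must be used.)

Minimum combined distance: 144 km.

There are 2^4 − 1 = 15 ways to divide the 5 stops into two non-empty groups. For each, the best each vehicle can do is its own shortest tour through its group:
  {#101} + {#102, #103, #104, #105}: 58 + 110 = 168
  {#102} + {#101, #103, #104, #105}: 40 + 104 = 144
  {#101, #102} + {#103, #104, #105}: 71 + 98 = 169
  {#103} + {#101, #102, #104, #105}: 50 + 110 = 160
  {#101, #103} + {#102, #104, #105}: 72 + 100 = 172
  {#102, #103} + {#101, #104, #105}: 73 + 94 = 167
  … (15 splits in total)
Best: vehicle 1 Depot → #102 → Depot = 40; vehicle 2 Depot → #103 → #105 → #101 → #104 → Depot = 104; combined 144.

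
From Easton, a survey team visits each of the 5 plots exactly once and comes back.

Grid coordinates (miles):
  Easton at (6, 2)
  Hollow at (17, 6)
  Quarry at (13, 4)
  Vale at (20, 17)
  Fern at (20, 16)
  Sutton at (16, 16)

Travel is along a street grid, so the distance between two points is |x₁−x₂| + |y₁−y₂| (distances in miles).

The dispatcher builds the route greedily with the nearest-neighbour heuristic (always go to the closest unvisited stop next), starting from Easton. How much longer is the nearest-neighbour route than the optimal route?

The nearest-neighbour route is 2 miles longer than optimal.

Easton: Quarry=9, Hollow=15, Sutton=24, Fern=28, Vale=29 ⇒ Quarry
Quarry: Hollow=6, Sutton=15, Fern=19, Vale=20 ⇒ Hollow
Hollow: Sutton=11, Fern=13, Vale=14 ⇒ Sutton
Sutton: Fern=4, Vale=5 ⇒ Fern
Fern: Vale=1 ⇒ Vale
NN route Easton → Quarry → Hollow → Sutton → Fern → Vale → Easton costs 60.
Optimal: Easton → Hollow → Vale → Fern → Sutton → Quarry → Easton costs 58 (by enumerating all 60 distinct tours).
Excess = 60 − 58 = 2.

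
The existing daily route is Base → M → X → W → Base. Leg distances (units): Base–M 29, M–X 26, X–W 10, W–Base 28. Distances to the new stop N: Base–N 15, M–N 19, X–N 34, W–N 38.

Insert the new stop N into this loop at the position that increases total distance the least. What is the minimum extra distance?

+5 — insert N between Base and M.

Insertion cost between consecutive stops i–j is d(i,N) + d(N,j) − d(i,j):
  between Base and M: 15 + 19 − 29 = 5
  between M and X: 19 + 34 − 26 = 27
  between X and W: 34 + 38 − 10 = 62
  between W and Base: 38 + 15 − 28 = 25
Cheapest insertion is between Base and M, adding 5.
New total = 93 + 5 = 98.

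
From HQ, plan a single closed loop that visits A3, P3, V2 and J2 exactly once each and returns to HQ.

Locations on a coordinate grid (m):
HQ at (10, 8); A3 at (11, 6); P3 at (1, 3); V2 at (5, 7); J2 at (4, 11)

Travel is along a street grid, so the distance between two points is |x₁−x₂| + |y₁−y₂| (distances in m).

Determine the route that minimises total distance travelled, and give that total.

There are 12 distinct closed tours to check (reversals are equivalent).
HQ-A3-P3-V2-J2-HQ: 3+13+8+5+9 = 38
HQ-A3-P3-J2-V2-HQ: 3+13+11+5+6 = 38
HQ-A3-V2-P3-J2-HQ: 3+7+8+11+9 = 38
HQ-A3-V2-J2-P3-HQ: 3+7+5+11+14 = 40
HQ-A3-J2-P3-V2-HQ: 3+12+11+8+6 = 40
HQ-A3-J2-V2-P3-HQ: 3+12+5+8+14 = 42
HQ-P3-A3-V2-J2-HQ: 14+13+7+5+9 = 48
HQ-P3-A3-J2-V2-HQ: 14+13+12+5+6 = 50
HQ-P3-V2-A3-J2-HQ: 14+8+7+12+9 = 50
HQ-P3-J2-A3-V2-HQ: 14+11+12+7+6 = 50
HQ-V2-A3-P3-J2-HQ: 6+7+13+11+9 = 46
HQ-V2-P3-A3-J2-HQ: 6+8+13+12+9 = 48
The minimum is 38.
One optimal route: HQ → A3 → P3 → V2 → J2 → HQ (or its reverse).

38 m — the shortest possible round trip.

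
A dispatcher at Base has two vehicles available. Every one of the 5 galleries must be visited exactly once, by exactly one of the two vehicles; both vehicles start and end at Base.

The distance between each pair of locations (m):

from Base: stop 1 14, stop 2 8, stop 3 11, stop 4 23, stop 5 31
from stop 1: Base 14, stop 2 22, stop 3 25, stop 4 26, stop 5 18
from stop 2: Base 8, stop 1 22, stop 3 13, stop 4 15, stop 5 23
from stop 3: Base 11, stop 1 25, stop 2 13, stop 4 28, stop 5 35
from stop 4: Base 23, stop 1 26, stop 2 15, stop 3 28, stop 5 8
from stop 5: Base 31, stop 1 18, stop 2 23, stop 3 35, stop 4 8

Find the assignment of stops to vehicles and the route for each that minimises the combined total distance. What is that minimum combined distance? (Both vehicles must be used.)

Minimum combined distance: 85 m.

There are 2^4 − 1 = 15 ways to divide the 5 stops into two non-empty groups. For each, the best each vehicle can do is its own shortest tour through its group:
  {stop 1} + {stop 2, stop 3, stop 4, stop 5}: 28 + 77 = 105
  {stop 2} + {stop 1, stop 3, stop 4, stop 5}: 16 + 79 = 95
  {stop 1, stop 2} + {stop 3, stop 4, stop 5}: 44 + 77 = 121
  {stop 3} + {stop 1, stop 2, stop 4, stop 5}: 22 + 63 = 85
  {stop 1, stop 3} + {stop 2, stop 4, stop 5}: 50 + 62 = 112
  {stop 2, stop 3} + {stop 1, stop 4, stop 5}: 32 + 63 = 95
  … (15 splits in total)
Best: vehicle 1 Base → stop 3 → Base = 22; vehicle 2 Base → stop 1 → stop 5 → stop 4 → stop 2 → Base = 63; combined 85.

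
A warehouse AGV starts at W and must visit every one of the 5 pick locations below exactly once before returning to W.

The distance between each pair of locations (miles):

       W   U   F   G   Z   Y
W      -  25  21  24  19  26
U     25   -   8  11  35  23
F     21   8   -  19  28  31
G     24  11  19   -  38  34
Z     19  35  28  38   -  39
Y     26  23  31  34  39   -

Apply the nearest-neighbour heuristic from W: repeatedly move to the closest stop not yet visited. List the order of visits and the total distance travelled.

126 miles along W → Z → F → U → G → Y → W.

From W: distances to unvisited — Z=19, F=21, G=24, U=25, Y=26. Nearest is Z (19).
From Z: distances to unvisited — F=28, U=35, G=38, Y=39. Nearest is F (28).
From F: distances to unvisited — U=8, G=19, Y=31. Nearest is U (8).
From U: distances to unvisited — G=11, Y=23. Nearest is G (11).
From G: distances to unvisited — Y=34. Nearest is Y (34).
Return Y→W: 26.
Total = 19 + 28 + 8 + 11 + 34 + 26 = 126.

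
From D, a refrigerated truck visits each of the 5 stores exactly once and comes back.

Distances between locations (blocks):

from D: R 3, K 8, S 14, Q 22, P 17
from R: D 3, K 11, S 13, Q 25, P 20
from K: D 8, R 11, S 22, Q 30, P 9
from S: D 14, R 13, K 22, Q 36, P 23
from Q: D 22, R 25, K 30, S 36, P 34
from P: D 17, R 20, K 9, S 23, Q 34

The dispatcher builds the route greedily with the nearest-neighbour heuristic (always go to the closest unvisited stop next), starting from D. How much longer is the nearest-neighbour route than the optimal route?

From D: R=3, K=8, S=14, P=17, Q=22 → choose R (3).
From R: K=11, S=13, P=20, Q=25 → choose K (11).
From K: P=9, S=22, Q=30 → choose P (9).
From P: S=23, Q=34 → choose S (23).
From S: Q=36 → choose Q (36).
NN route D → R → K → P → S → Q → D costs 104.
Optimal: D → R → S → P → K → Q → D costs 100 (by enumerating all 60 distinct tours).
Excess = 104 − 100 = 4.

4 blocks longer than the optimal tour.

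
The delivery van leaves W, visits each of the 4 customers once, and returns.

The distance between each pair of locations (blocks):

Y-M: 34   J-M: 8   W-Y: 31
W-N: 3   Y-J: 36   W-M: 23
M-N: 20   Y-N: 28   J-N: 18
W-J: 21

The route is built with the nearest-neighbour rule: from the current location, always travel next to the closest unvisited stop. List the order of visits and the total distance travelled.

From W: distances to unvisited — N=3, J=21, M=23, Y=31. Nearest is N (3).
From N: distances to unvisited — J=18, M=20, Y=28. Nearest is J (18).
From J: distances to unvisited — M=8, Y=36. Nearest is M (8).
From M: distances to unvisited — Y=34. Nearest is Y (34).
Return Y→W: 31.
Total = 3 + 18 + 8 + 34 + 31 = 94.

Nearest-neighbour total = 94 blocks; route W → N → J → M → Y → W.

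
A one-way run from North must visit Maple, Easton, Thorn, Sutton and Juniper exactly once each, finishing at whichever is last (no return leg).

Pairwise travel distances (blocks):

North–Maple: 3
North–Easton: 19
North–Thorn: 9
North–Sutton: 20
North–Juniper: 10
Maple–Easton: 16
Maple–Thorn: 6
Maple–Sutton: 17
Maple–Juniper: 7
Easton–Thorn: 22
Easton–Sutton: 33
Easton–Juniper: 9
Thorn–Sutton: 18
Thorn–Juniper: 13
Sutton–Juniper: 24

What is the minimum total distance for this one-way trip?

Minimum one-way distance = 59 blocks.

There are 5! = 120 possible orderings.
North - Maple - Easton - Thorn - Sutton - Juniper: 3+16+22+18+24 = 83
North - Maple - Easton - Thorn - Juniper - Sutton: 3+16+22+13+24 = 78
North - Maple - Easton - Sutton - Thorn - Juniper: 3+16+33+18+13 = 83
North - Maple - Easton - Sutton - Juniper - Thorn: 3+16+33+24+13 = 89
North - Maple - Easton - Juniper - Thorn - Sutton: 3+16+9+13+18 = 59
North - Maple - Easton - Juniper - Sutton - Thorn: 3+16+9+24+18 = 70
North - Maple - Thorn - Easton - Sutton - Juniper: 3+6+22+33+24 = 88
North - Maple - Thorn - Easton - Juniper - Sutton: 3+6+22+9+24 = 64
North - Maple - Thorn - Sutton - Easton - Juniper: 3+6+18+33+9 = 69
North - Maple - Thorn - Sutton - Juniper - Easton: 3+6+18+24+9 = 60
North - Maple - Thorn - Juniper - Easton - Sutton: 3+6+13+9+33 = 64
North - Maple - Thorn - Juniper - Sutton - Easton: 3+6+13+24+33 = 79
North - Maple - Sutton - Easton - Thorn - Juniper: 3+17+33+22+13 = 88
North - Maple - Sutton - Easton - Juniper - Thorn: 3+17+33+9+13 = 75
… (106 more)
The minimum is 59.
One shortest path: North → Maple → Easton → Juniper → Thorn → Sutton.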